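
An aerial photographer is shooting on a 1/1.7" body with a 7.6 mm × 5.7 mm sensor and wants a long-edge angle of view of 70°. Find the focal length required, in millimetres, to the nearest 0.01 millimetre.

From α = 2·arctan(w/2f) we get f = w / (2·tan(α/2)).
With w = 7.6 mm and α/2 = 35°, tan(α/2) ≈ 0.70021, so f ≈ 7.6 / 1.40042 ≈ 5.4270 mm.

5.43 mm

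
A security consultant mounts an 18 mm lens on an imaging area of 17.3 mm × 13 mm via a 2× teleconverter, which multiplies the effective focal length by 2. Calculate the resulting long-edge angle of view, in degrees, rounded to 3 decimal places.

27.022°

Effective focal length f = 18 × 2 = 36 mm.
α = 2·arctan(17.3 / (2 × 36)) = 2·arctan(0.24028) ≈ 27.0216°.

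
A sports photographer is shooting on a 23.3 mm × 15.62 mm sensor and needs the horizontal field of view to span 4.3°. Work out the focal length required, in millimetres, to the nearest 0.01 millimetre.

310.32 mm

From α = 2·arctan(w/2f) we get f = w / (2·tan(α/2)).
With w = 23.3 mm and α/2 = 2.15°, tan(α/2) ≈ 0.03754, so f ≈ 23.3 / 0.07508 ≈ 310.3174 mm.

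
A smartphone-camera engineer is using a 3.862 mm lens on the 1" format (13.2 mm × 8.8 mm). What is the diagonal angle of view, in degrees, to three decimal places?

Sensor diagonal = √(13.2² + 8.8²) = √251.6800 ≈ 15.8644 mm.
Angle of view α = 2·arctan(d/2f) with d = 15.8644 mm and f = 3.862 mm.
d/2f = 2.05391; arctan(2.05391) ≈ 64.0397°, so α ≈ 128.0794°.

128.079°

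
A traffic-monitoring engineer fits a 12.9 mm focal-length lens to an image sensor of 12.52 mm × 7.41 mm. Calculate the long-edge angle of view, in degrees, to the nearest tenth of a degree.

51.8°

Angle of view α = 2·arctan(w/2f) with w = 12.52 mm and f = 12.9 mm.
w/2f = 0.48527; arctan(0.48527) ≈ 25.8860°, so α ≈ 51.7719°.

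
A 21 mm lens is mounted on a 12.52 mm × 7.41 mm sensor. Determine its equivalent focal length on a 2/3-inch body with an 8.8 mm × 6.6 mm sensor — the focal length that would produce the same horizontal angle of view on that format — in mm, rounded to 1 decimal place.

Equal angle of view means equal width/f ratio, so f₂ = f₁ · (width₂/width₁) = 21 × 8.8/12.52.
f₂ = 21 × 0.70288 ≈ 14.760 mm.

14.8 mm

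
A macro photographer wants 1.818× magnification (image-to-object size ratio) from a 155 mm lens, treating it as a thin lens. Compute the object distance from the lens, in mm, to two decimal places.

240.26 mm

With m = dᵢ/dₒ and 1/f = 1/dₒ + 1/dᵢ, substituting dᵢ = m·dₒ gives 1/f = (1 + 1/m)/dₒ, hence dₒ = f·(1 + 1/m).
dₒ = 155 × (1 + 1/1.818) = 155 × 1.55006 ≈ 240.259 mm.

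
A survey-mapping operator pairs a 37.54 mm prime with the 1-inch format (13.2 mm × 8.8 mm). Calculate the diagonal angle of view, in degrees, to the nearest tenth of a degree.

Sensor diagonal = √(13.2² + 8.8²) = √251.6800 ≈ 15.8644 mm.
Angle of view α = 2·arctan(d/2f) with d = 15.8644 mm and f = 37.54 mm.
d/2f = 0.21130; arctan(0.21130) ≈ 11.9311°, so α ≈ 23.8622°.

23.9°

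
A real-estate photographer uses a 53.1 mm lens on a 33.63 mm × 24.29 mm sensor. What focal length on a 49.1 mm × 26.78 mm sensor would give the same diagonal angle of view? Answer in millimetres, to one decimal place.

71.6 mm

Sensor diagonal = √(33.63² + 24.29²) = √1720.9810 ≈ 41.4847 mm.
Sensor diagonal = √(49.1² + 26.78²) = √3127.9784 ≈ 55.9283 mm.
Equal angle of view means equal diagonal/f ratio, so f₂ = f₁ · (diagonal₂/diagonal₁) = 53.1 × 55.9283/41.4847.
f₂ = 53.1 × 1.34817 ≈ 71.588 mm.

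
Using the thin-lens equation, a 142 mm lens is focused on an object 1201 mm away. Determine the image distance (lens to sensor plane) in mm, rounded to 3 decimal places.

161.041 mm

1/dᵢ = 1/f − 1/dₒ = 1/142 − 1/1201 = 0.0062096 mm⁻¹.
dᵢ = 1/0.0062096 ≈ 161.0406 mm.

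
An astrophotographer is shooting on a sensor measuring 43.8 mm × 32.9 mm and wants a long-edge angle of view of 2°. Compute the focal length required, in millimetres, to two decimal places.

From α = 2·arctan(w/2f) we get f = w / (2·tan(α/2)).
With w = 43.8 mm and α/2 = 1°, tan(α/2) ≈ 0.01746, so f ≈ 43.8 / 0.03491 ≈ 1254.6502 mm.

1254.65 mm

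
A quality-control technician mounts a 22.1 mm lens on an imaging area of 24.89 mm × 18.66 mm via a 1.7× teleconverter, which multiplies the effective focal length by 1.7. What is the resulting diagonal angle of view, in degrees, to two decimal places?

44.98°

Effective focal length f = 22.1 × 1.7 = 37.57 mm.
Sensor diagonal = √(24.89² + 18.66²) = √967.7077 ≈ 31.1080 mm.
α = 2·arctan(31.108 / (2 × 37.57)) = 2·arctan(0.41400) ≈ 44.9792°.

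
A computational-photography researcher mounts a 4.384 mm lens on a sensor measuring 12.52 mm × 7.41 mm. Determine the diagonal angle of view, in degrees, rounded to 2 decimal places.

Sensor diagonal = √(12.52² + 7.41²) = √211.6585 ≈ 14.5485 mm.
Angle of view α = 2·arctan(d/2f) with d = 14.5485 mm and f = 4.384 mm.
d/2f = 1.65927; arctan(1.65927) ≈ 58.9237°, so α ≈ 117.8474°.

117.85°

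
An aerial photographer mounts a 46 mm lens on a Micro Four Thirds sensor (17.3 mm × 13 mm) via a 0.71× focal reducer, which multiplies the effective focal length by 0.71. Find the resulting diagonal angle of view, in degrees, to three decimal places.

Effective focal length f = 46 × 0.71 = 32.66 mm.
Sensor diagonal = √(17.3² + 13²) = √468.2900 ≈ 21.6400 mm.
α = 2·arctan(21.640 / (2 × 32.66)) = 2·arctan(0.33129) ≈ 36.6593°.

36.659°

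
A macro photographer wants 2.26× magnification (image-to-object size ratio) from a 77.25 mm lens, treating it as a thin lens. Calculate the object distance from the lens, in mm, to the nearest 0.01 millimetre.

111.43 mm

With m = dᵢ/dₒ and 1/f = 1/dₒ + 1/dᵢ, substituting dᵢ = m·dₒ gives 1/f = (1 + 1/m)/dₒ, hence dₒ = f·(1 + 1/m).
dₒ = 77.25 × (1 + 1/2.26) = 77.25 × 1.44248 ≈ 111.431 mm.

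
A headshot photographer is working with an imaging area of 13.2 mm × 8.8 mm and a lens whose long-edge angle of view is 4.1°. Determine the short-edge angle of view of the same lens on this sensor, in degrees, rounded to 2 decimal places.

2.73°

From the long-edge AOV: f = 13.2 / (2·tan(2.05°)) = 13.2 / 0.07159 ≈ 184.3857 mm.
Short-edge AOV = 2·arctan(8.8 / (2 × 184.3857)) = 2·arctan(0.02386) ≈ 2.7340°.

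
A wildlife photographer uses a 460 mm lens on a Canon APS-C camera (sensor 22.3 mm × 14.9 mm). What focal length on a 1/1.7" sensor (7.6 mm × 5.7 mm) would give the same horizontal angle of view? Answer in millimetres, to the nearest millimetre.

Equal angle of view means equal width/f ratio, so f₂ = f₁ · (width₂/width₁) = 460 × 7.6/22.3.
f₂ = 460 × 0.34081 ≈ 156.771 mm.

157 mm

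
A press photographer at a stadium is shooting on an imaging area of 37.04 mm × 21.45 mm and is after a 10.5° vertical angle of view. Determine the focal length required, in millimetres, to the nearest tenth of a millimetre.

116.7 mm

From α = 2·arctan(h/2f) we get f = h / (2·tan(α/2)).
With h = 21.45 mm and α/2 = 5.25°, tan(α/2) ≈ 0.09189, so f ≈ 21.45 / 0.18377 ≈ 116.7193 mm.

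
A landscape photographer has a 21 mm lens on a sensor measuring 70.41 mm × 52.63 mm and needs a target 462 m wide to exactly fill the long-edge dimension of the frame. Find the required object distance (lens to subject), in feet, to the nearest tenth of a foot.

W: 462 m = 462000 mm.
Magnification m = w/W = dᵢ/dₒ; combined with 1/f = 1/dₒ + 1/dᵢ this gives dₒ = f·(1 + W/w).
dₒ = 21 mm × (1 + 462000/70.41) = 21 × 6562.5680 ≈ 137813.927 mm = 137813.927/304.8 ft = 452.145 ft.

452.1 ft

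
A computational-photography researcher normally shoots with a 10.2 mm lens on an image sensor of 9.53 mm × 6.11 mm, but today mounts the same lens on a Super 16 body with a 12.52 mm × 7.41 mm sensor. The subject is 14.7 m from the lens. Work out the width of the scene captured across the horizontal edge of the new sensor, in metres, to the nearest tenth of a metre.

18.0 m

The focal length stays 10.2 mm; the relevant sensor dimension is now w = 12.52 mm. Object distance dₒ = 14.7 m = 14700 mm.
Thin-lens field width W = w·(dₒ − f)/f = 12.52 × (14700 − 10.2)/10.2 ≈ 18031.009 mm = 18.031 m.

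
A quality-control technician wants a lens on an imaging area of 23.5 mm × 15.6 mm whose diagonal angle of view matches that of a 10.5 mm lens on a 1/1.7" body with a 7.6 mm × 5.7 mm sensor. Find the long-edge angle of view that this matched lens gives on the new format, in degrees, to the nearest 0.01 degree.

Sensor diagonal = √(7.6² + 5.7²) = √90.2500 ≈ 9.5000 mm.
Sensor diagonal = √(23.5² + 15.6²) = √795.6100 ≈ 28.2066 mm.
Equal diagonal AOV ⇒ f₂ = f₁ · 28.2066/9.5000 = 10.5 × 2.96911 ≈ 31.1757 mm.
Long-edge AOV on the new format = 2·arctan(23.5 / (2 × 31.1757)) = 2·arctan(0.37690) ≈ 41.3025°.

41.30°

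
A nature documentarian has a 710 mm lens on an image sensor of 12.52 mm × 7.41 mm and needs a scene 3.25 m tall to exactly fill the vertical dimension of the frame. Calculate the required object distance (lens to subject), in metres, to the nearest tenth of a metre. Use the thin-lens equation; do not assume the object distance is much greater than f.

312.1 m

W: 3.25 m = 3250 mm.
Magnification m = h/W = dᵢ/dₒ; combined with 1/f = 1/dₒ + 1/dᵢ this gives dₒ = f·(1 + W/h).
dₒ = 710 mm × (1 + 3250/7.41) = 710 × 439.5965 ≈ 312113.509 mm = 312.114 m.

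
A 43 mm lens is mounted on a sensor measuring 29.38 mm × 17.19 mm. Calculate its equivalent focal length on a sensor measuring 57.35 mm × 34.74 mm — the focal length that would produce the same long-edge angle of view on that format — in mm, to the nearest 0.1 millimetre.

83.9 mm

Equal angle of view means equal width/f ratio, so f₂ = f₁ · (width₂/width₁) = 43 × 57.35/29.38.
f₂ = 43 × 1.95201 ≈ 83.936 mm.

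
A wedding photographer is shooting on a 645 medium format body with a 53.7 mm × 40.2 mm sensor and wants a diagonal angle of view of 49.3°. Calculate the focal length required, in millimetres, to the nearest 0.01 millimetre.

Sensor diagonal = √(53.7² + 40.2²) = √4499.7300 ≈ 67.0800 mm.
From α = 2·arctan(d/2f) we get f = d / (2·tan(α/2)).
With d = 67.0800 mm and α/2 = 24.65°, tan(α/2) ≈ 0.45889, so f ≈ 67.0800 / 0.91778 ≈ 73.0892 mm.

73.09 mm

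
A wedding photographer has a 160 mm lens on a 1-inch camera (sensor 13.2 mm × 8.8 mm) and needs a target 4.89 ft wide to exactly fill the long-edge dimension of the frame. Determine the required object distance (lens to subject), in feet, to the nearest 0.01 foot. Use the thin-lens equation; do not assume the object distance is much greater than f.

59.80 ft

W: 4.89 ft × 304.8 mm/ft = 1490.47 mm.
Magnification m = w/W = dᵢ/dₒ; combined with 1/f = 1/dₒ + 1/dᵢ this gives dₒ = f·(1 + W/w).
dₒ = 160 mm × (1 + 1490.47/13.2) = 160 × 113.9145 ≈ 18226.327 mm = 18226.327/304.8 ft = 59.7977 ft.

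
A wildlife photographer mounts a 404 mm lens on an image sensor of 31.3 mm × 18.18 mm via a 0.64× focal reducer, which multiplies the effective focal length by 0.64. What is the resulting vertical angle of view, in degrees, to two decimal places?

4.03°

Effective focal length f = 404 × 0.64 = 258.56 mm.
α = 2·arctan(18.18 / (2 × 258.56)) = 2·arctan(0.03516) ≈ 4.0270°.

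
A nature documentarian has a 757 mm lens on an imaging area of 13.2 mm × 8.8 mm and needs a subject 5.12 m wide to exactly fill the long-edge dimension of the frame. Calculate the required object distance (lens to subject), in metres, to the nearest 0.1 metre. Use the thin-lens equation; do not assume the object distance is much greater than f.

294.4 m

W: 5.12 m = 5120 mm.
Magnification m = w/W = dᵢ/dₒ; combined with 1/f = 1/dₒ + 1/dᵢ this gives dₒ = f·(1 + W/w).
dₒ = 757 mm × (1 + 5120/13.2) = 757 × 388.8788 ≈ 294381.242 mm = 294.381 m.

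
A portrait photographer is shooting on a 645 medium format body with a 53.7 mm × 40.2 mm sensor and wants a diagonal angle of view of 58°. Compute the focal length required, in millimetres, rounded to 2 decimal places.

Sensor diagonal = √(53.7² + 40.2²) = √4499.7300 ≈ 67.0800 mm.
From α = 2·arctan(d/2f) we get f = d / (2·tan(α/2)).
With d = 67.0800 mm and α/2 = 29°, tan(α/2) ≈ 0.55431, so f ≈ 67.0800 / 1.10862 ≈ 60.5078 mm.

60.51 mm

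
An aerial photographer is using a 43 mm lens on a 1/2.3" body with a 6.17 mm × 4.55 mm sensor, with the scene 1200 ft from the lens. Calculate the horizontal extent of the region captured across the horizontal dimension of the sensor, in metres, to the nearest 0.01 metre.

52.48 m

dₒ: 1200 ft × 304.8 mm/ft = 365759.99 mm.
Similar triangles through the lens centre give W/dₒ = w/dᵢ; with 1/f = 1/dₒ + 1/dᵢ this gives W = w·(dₒ − f)/f.
W = 6.17 mm × (365760 − 43) / 43 = 6.17 × 8505.0462 ≈ 52476.135 mm = 52.4761 m.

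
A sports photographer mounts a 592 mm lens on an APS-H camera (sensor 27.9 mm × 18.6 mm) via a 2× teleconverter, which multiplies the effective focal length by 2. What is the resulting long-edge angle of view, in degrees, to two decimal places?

Effective focal length f = 592 × 2 = 1184 mm.
α = 2·arctan(27.9 / (2 × 1184)) = 2·arctan(0.01178) ≈ 1.3501°.

1.35°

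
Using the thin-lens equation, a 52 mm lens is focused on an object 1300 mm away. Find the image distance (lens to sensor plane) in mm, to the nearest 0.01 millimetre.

1/dᵢ = 1/f − 1/dₒ = 1/52 − 1/1300 = 0.0184615 mm⁻¹.
dᵢ = 1/0.0184615 ≈ 54.1667 mm.

54.17 mm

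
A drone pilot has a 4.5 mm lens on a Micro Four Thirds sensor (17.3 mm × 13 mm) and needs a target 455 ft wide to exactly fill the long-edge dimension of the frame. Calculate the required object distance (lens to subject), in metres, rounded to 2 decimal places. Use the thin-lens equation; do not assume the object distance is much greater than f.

36.08 m

W: 455 ft × 304.8 mm/ft = 138684.00 mm.
Magnification m = w/W = dᵢ/dₒ; combined with 1/f = 1/dₒ + 1/dᵢ this gives dₒ = f·(1 + W/w).
dₒ = 4.5 mm × (1 + 138684/17.3) = 4.5 × 8017.4159 ≈ 36078.372 mm = 36.0784 m.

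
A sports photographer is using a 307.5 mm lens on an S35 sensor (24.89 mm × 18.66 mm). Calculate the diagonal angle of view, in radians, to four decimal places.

0.1011 rad

Sensor diagonal = √(24.89² + 18.66²) = √967.7077 ≈ 31.1080 mm.
Angle of view α = 2·arctan(d/2f) with d = 31.1080 mm and f = 307.5 mm.
d/2f = 0.05058; arctan(0.05058) ≈ 0.0505 rad, so α ≈ 0.1011 rad.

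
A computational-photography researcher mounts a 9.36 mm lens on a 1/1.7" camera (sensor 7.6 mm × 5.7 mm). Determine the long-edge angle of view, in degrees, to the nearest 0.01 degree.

44.19°

Angle of view α = 2·arctan(w/2f) with w = 7.6 mm and f = 9.36 mm.
w/2f = 0.40598; arctan(0.40598) ≈ 22.0963°, so α ≈ 44.1926°.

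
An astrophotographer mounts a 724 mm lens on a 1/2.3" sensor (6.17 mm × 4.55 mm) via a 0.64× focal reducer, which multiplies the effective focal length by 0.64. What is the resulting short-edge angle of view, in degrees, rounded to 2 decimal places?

0.56°

Effective focal length f = 724 × 0.64 = 463.36 mm.
α = 2·arctan(4.55 / (2 × 463.36)) = 2·arctan(0.00491) ≈ 0.5626°.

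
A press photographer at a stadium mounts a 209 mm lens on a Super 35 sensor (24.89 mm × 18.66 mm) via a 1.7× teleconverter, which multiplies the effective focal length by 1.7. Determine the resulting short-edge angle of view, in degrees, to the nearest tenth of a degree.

Effective focal length f = 209 × 1.7 = 355.3 mm.
α = 2·arctan(18.66 / (2 × 355.3)) = 2·arctan(0.02626) ≈ 3.0084°.

3.0°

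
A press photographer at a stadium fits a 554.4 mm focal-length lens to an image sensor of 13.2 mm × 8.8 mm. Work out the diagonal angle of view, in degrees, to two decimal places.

1.64°

Sensor diagonal = √(13.2² + 8.8²) = √251.6800 ≈ 15.8644 mm.
Angle of view α = 2·arctan(d/2f) with d = 15.8644 mm and f = 554.4 mm.
d/2f = 0.01431; arctan(0.01431) ≈ 0.8197°, so α ≈ 1.6394°.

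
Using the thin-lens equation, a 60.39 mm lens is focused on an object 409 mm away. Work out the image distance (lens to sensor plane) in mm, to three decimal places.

70.851 mm

1/dᵢ = 1/f − 1/dₒ = 1/60.39 − 1/409 = 0.0141140 mm⁻¹.
dᵢ = 1/0.0141140 ≈ 70.8514 mm.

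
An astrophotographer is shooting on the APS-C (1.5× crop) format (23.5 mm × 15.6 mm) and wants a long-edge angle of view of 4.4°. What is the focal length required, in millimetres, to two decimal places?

From α = 2·arctan(w/2f) we get f = w / (2·tan(α/2)).
With w = 23.5 mm and α/2 = 2.2°, tan(α/2) ≈ 0.03842, so f ≈ 23.5 / 0.07683 ≈ 305.8611 mm.

305.86 mm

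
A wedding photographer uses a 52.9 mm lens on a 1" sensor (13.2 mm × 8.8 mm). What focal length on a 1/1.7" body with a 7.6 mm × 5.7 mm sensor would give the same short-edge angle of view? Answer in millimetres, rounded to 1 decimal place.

34.3 mm

Equal angle of view means equal height/f ratio, so f₂ = f₁ · (height₂/height₁) = 52.9 × 5.7/8.8.
f₂ = 52.9 × 0.64773 ≈ 34.265 mm.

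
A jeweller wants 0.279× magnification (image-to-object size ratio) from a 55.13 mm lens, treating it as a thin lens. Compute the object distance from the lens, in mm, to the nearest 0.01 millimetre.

With m = dᵢ/dₒ and 1/f = 1/dₒ + 1/dᵢ, substituting dᵢ = m·dₒ gives 1/f = (1 + 1/m)/dₒ, hence dₒ = f·(1 + 1/m).
dₒ = 55.13 × (1 + 1/0.279) = 55.13 × 4.58423 ≈ 252.729 mm.

252.73 mm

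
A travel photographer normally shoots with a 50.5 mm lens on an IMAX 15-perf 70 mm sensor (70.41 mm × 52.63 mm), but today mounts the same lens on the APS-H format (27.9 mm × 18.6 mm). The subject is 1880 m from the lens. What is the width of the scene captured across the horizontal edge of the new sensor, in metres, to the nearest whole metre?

The focal length stays 50.5 mm; the relevant sensor dimension is now w = 27.9 mm. Object distance dₒ = 1880 m = 1.88e+06 mm.
Thin-lens field width W = w·(dₒ − f)/f = 27.9 × (1.88e+06 − 50.5)/50.5 ≈ 1038625.565 mm = 1038.63 m.

1039 m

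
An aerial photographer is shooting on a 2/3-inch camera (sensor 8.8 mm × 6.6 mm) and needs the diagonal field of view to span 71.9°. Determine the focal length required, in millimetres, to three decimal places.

Sensor diagonal = √(8.8² + 6.6²) = √121.0000 ≈ 11.0000 mm.
From α = 2·arctan(d/2f) we get f = d / (2·tan(α/2)).
With d = 11.0000 mm and α/2 = 35.95°, tan(α/2) ≈ 0.72521, so f ≈ 11.0000 / 1.45042 ≈ 7.5840 mm.

7.584 mm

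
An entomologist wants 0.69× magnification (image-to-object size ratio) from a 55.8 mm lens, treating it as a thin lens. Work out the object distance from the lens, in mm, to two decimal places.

With m = dᵢ/dₒ and 1/f = 1/dₒ + 1/dᵢ, substituting dᵢ = m·dₒ gives 1/f = (1 + 1/m)/dₒ, hence dₒ = f·(1 + 1/m).
dₒ = 55.8 × (1 + 1/0.69) = 55.8 × 2.44928 ≈ 136.670 mm.

136.67 mm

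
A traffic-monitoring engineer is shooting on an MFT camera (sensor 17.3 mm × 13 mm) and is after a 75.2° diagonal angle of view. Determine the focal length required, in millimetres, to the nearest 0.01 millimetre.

Sensor diagonal = √(17.3² + 13²) = √468.2900 ≈ 21.6400 mm.
From α = 2·arctan(d/2f) we get f = d / (2·tan(α/2)).
With d = 21.6400 mm and α/2 = 37.6°, tan(α/2) ≈ 0.77010, so f ≈ 21.6400 / 1.54021 ≈ 14.0501 mm.

14.05 mm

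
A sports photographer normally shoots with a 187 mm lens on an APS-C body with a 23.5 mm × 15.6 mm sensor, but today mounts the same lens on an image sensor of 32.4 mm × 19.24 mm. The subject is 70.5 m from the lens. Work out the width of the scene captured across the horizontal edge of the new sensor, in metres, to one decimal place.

The focal length stays 187 mm; the relevant sensor dimension is now w = 32.4 mm. Object distance dₒ = 70.5 m = 70500 mm.
Thin-lens field width W = w·(dₒ − f)/f = 32.4 × (70500 − 187)/187 ≈ 12182.573 mm = 12.1826 m.

12.2 m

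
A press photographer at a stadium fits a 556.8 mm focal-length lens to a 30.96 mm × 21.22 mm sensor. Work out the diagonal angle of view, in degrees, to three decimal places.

3.861°

Sensor diagonal = √(30.96² + 21.22²) = √1408.8100 ≈ 37.5341 mm.
Angle of view α = 2·arctan(d/2f) with d = 37.5341 mm and f = 556.8 mm.
d/2f = 0.03371; arctan(0.03371) ≈ 1.9304°, so α ≈ 3.8609°.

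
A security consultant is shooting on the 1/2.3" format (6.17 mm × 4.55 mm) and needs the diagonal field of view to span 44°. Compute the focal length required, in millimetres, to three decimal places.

9.487 mm

Sensor diagonal = √(6.17² + 4.55²) = √58.7714 ≈ 7.6663 mm.
From α = 2·arctan(d/2f) we get f = d / (2·tan(α/2)).
With d = 7.6663 mm and α/2 = 22°, tan(α/2) ≈ 0.40403, so f ≈ 7.6663 / 0.80805 ≈ 9.4873 mm.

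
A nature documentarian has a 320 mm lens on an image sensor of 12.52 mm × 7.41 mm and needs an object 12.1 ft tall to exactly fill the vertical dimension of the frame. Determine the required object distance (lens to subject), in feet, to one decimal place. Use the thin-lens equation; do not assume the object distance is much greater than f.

W: 12.1 ft × 304.8 mm/ft = 3688.08 mm.
Magnification m = h/W = dᵢ/dₒ; combined with 1/f = 1/dₒ + 1/dᵢ this gives dₒ = f·(1 + W/h).
dₒ = 320 mm × (1 + 3688.08/7.41) = 320 × 498.7166 ≈ 159589.307 mm = 159589.307/304.8 ft = 523.587 ft.

523.6 ft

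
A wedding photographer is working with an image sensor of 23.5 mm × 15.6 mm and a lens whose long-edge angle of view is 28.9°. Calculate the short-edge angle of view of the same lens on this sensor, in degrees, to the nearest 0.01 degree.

From the long-edge AOV: f = 23.5 / (2·tan(14.45°)) = 23.5 / 0.51537 ≈ 45.5980 mm.
Short-edge AOV = 2·arctan(15.6 / (2 × 45.5980)) = 2·arctan(0.17106) ≈ 19.4141°.

19.41°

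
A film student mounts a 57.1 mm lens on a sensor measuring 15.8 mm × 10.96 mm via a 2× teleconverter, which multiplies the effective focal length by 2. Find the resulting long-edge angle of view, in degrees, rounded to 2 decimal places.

Effective focal length f = 57.1 × 2 = 114.2 mm.
α = 2·arctan(15.8 / (2 × 114.2)) = 2·arctan(0.06918) ≈ 7.9145°.

7.91°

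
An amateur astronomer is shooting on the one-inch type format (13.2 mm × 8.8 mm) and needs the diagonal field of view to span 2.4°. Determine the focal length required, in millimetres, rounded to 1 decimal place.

Sensor diagonal = √(13.2² + 8.8²) = √251.6800 ≈ 15.8644 mm.
From α = 2·arctan(d/2f) we get f = d / (2·tan(α/2)).
With d = 15.8644 mm and α/2 = 1.2°, tan(α/2) ≈ 0.02095, so f ≈ 15.8644 / 0.04189 ≈ 378.6799 mm.

378.7 mm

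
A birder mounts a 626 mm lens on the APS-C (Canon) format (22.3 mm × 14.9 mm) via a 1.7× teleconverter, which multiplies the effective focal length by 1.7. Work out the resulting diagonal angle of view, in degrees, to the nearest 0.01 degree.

1.44°

Effective focal length f = 626 × 1.7 = 1064.2 mm.
Sensor diagonal = √(22.3² + 14.9²) = √719.3000 ≈ 26.8198 mm.
α = 2·arctan(26.820 / (2 × 1064.2)) = 2·arctan(0.01260) ≈ 1.4439°.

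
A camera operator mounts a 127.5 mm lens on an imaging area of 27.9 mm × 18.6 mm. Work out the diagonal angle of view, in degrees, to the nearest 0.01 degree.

14.98°

Sensor diagonal = √(27.9² + 18.6²) = √1124.3700 ≈ 33.5316 mm.
Angle of view α = 2·arctan(d/2f) with d = 33.5316 mm and f = 127.5 mm.
d/2f = 0.13150; arctan(0.13150) ≈ 7.4912°, so α ≈ 14.9824°.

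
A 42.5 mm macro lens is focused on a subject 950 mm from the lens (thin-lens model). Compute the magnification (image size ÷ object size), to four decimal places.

Thin lens: 1/f = 1/dₒ + 1/dᵢ → 1/dᵢ = 1/42.5 − 1/950 = 0.0224768 mm⁻¹, so dᵢ ≈ 44.4904 mm.
Magnification m = dᵢ/dₒ = 44.4904/950 ≈ 0.04683.

0.0468×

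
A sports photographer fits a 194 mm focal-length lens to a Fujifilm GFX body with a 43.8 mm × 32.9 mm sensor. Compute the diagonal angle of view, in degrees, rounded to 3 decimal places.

Sensor diagonal = √(43.8² + 32.9²) = √3000.8500 ≈ 54.7800 mm.
Angle of view α = 2·arctan(d/2f) with d = 54.7800 mm and f = 194 mm.
d/2f = 0.14119; arctan(0.14119) ≈ 8.0362°, so α ≈ 16.0724°.

16.072°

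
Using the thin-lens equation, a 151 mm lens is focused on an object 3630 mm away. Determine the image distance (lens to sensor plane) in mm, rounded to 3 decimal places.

1/dᵢ = 1/f − 1/dₒ = 1/151 − 1/3630 = 0.0063470 mm⁻¹.
dᵢ = 1/0.0063470 ≈ 157.5539 mm.

157.554 mm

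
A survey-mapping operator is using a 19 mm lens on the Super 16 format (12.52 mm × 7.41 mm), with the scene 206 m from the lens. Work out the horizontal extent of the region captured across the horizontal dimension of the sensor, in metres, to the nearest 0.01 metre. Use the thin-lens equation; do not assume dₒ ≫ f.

dₒ: 206 m = 206000 mm.
Similar triangles through the lens centre give W/dₒ = w/dᵢ; with 1/f = 1/dₒ + 1/dᵢ this gives W = w·(dₒ − f)/f.
W = 12.52 mm × (206000 − 19) / 19 = 12.52 × 10841.1053 ≈ 135730.638 mm = 135.731 m.

135.73 m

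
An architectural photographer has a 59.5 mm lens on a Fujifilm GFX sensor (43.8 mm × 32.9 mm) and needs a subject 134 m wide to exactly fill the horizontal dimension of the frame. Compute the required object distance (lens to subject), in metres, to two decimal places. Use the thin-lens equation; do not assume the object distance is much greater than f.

182.09 m

W: 134 m = 134000 mm.
Magnification m = w/W = dᵢ/dₒ; combined with 1/f = 1/dₒ + 1/dᵢ this gives dₒ = f·(1 + W/w).
dₒ = 59.5 mm × (1 + 134000/43.8) = 59.5 × 3060.3607 ≈ 182091.463 mm = 182.091 m.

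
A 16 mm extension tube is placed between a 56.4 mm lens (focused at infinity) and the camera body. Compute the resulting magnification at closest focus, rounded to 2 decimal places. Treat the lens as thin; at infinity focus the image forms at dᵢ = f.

0.28×

The tube moves the image plane from f to f + e, so dᵢ = 56.4 + 16 = 72.4 mm. Focus is achieved when 1/f = 1/dₒ + 1/dᵢ, giving dₒ = 1/(1/f − 1/(f+e)).
Magnification m = dᵢ/dₒ = (f+e)·(1/f − 1/(f+e)) = e/f = 16/56.4 ≈ 0.2837.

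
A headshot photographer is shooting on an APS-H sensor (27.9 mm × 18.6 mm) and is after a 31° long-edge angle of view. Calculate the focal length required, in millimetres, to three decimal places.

From α = 2·arctan(w/2f) we get f = w / (2·tan(α/2)).
With w = 27.9 mm and α/2 = 15.5°, tan(α/2) ≈ 0.27732, so f ≈ 27.9 / 0.55465 ≈ 50.3021 mm.

50.302 mm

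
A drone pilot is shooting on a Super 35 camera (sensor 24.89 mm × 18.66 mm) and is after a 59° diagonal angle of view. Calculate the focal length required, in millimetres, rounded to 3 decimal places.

Sensor diagonal = √(24.89² + 18.66²) = √967.7077 ≈ 31.1080 mm.
From α = 2·arctan(d/2f) we get f = d / (2·tan(α/2)).
With d = 31.1080 mm and α/2 = 29.5°, tan(α/2) ≈ 0.56577, so f ≈ 31.1080 / 1.13155 ≈ 27.4916 mm.

27.492 mm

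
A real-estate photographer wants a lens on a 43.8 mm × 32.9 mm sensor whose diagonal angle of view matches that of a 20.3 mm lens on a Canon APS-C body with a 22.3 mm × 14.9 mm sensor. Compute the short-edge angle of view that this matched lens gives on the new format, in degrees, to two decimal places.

43.28°

Sensor diagonal = √(22.3² + 14.9²) = √719.3000 ≈ 26.8198 mm.
Sensor diagonal = √(43.8² + 32.9²) = √3000.8500 ≈ 54.7800 mm.
Equal diagonal AOV ⇒ f₂ = f₁ · 54.7800/26.8198 = 20.3 × 2.04252 ≈ 41.4632 mm.
Short-edge AOV on the new format = 2·arctan(32.9 / (2 × 41.4632)) = 2·arctan(0.39674) ≈ 43.2801°.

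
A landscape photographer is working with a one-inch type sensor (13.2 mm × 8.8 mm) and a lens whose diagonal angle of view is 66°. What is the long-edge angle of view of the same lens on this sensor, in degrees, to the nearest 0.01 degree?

Sensor diagonal = √(13.2² + 8.8²) = √251.6800 ≈ 15.8644 mm.
From the diagonal AOV: f = 15.8644 / (2·tan(33°)) = 15.8644 / 1.29882 ≈ 12.2145 mm.
Long-edge AOV = 2·arctan(13.2 / (2 × 12.2145)) = 2·arctan(0.54034) ≈ 56.7682°.

56.77°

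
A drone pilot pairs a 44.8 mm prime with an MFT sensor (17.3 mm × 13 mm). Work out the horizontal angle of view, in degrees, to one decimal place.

21.9°

Angle of view α = 2·arctan(w/2f) with w = 17.3 mm and f = 44.8 mm.
w/2f = 0.19308; arctan(0.19308) ≈ 10.9282°, so α ≈ 21.8564°.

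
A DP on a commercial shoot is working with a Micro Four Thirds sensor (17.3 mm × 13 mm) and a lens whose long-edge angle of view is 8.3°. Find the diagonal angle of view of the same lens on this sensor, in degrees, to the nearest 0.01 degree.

From the long-edge AOV: f = 17.3 / (2·tan(4.15°)) = 17.3 / 0.14512 ≈ 119.2148 mm.
Sensor diagonal = √(17.3² + 13²) = √468.2900 ≈ 21.6400 mm.
Diagonal AOV = 2·arctan(21.6400 / (2 × 119.2148)) = 2·arctan(0.09076) ≈ 10.3720°.

10.37°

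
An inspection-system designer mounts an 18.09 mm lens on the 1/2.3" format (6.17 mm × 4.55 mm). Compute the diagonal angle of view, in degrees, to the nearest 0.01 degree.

23.93°

Sensor diagonal = √(6.17² + 4.55²) = √58.7714 ≈ 7.6663 mm.
Angle of view α = 2·arctan(d/2f) with d = 7.6663 mm and f = 18.09 mm.
d/2f = 0.21189; arctan(0.21189) ≈ 11.9636°, so α ≈ 23.9271°.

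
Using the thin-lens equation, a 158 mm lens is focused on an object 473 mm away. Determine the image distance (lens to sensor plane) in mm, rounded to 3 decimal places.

237.251 mm

1/dᵢ = 1/f − 1/dₒ = 1/158 − 1/473 = 0.0042149 mm⁻¹.
dᵢ = 1/0.0042149 ≈ 237.2508 mm.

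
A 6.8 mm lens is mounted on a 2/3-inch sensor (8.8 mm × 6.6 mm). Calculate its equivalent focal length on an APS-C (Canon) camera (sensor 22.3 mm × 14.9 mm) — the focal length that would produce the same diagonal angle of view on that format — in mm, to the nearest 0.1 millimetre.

16.6 mm

Sensor diagonal = √(8.8² + 6.6²) = √121.0000 ≈ 11.0000 mm.
Sensor diagonal = √(22.3² + 14.9²) = √719.3000 ≈ 26.8198 mm.
Equal angle of view means equal diagonal/f ratio, so f₂ = f₁ · (diagonal₂/diagonal₁) = 6.8 × 26.8198/11.0000.
f₂ = 6.8 × 2.43816 ≈ 16.579 mm.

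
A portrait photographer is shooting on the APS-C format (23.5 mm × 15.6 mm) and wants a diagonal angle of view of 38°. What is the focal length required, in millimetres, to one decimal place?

41.0 mm

Sensor diagonal = √(23.5² + 15.6²) = √795.6100 ≈ 28.2066 mm.
From α = 2·arctan(d/2f) we get f = d / (2·tan(α/2)).
With d = 28.2066 mm and α/2 = 19°, tan(α/2) ≈ 0.34433, so f ≈ 28.2066 / 0.68866 ≈ 40.9589 mm.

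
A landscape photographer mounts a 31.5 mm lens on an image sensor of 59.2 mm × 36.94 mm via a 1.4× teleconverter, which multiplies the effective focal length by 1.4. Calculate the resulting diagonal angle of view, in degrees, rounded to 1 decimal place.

Effective focal length f = 31.5 × 1.4 = 44.1 mm.
Sensor diagonal = √(59.2² + 36.94²) = √4869.2036 ≈ 69.7797 mm.
α = 2·arctan(69.780 / (2 × 44.1)) = 2·arctan(0.79115) ≈ 76.6988°.

76.7°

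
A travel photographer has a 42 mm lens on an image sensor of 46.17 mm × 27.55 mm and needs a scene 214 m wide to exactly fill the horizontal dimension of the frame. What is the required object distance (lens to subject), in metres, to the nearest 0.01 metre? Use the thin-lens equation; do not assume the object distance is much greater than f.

W: 214 m = 214000 mm.
Magnification m = w/W = dᵢ/dₒ; combined with 1/f = 1/dₒ + 1/dᵢ this gives dₒ = f·(1 + W/w).
dₒ = 42 mm × (1 + 214000/46.17) = 42 × 4636.0444 ≈ 194713.865 mm = 194.714 m.

194.71 m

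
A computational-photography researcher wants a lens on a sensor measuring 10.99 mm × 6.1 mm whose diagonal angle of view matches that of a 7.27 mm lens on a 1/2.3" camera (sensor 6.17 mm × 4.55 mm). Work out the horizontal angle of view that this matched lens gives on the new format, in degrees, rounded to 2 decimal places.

49.50°

Sensor diagonal = √(6.17² + 4.55²) = √58.7714 ≈ 7.6663 mm.
Sensor diagonal = √(10.99² + 6.1²) = √157.9901 ≈ 12.5694 mm.
Equal diagonal AOV ⇒ f₂ = f₁ · 12.5694/7.6663 = 7.27 × 1.63958 ≈ 11.9197 mm.
Horizontal AOV on the new format = 2·arctan(10.99 / (2 × 11.9197)) = 2·arctan(0.46100) ≈ 49.4994°.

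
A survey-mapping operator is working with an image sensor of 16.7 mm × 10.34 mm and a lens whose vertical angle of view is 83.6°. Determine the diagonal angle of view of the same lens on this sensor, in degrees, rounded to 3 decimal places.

From the vertical AOV: f = 10.34 / (2·tan(41.8°)) = 10.34 / 1.78821 ≈ 5.7823 mm.
Sensor diagonal = √(16.7² + 10.34²) = √385.8056 ≈ 19.6419 mm.
Diagonal AOV = 2·arctan(19.6419 / (2 × 5.7823)) = 2·arctan(1.69844) ≈ 119.0231°.

119.023°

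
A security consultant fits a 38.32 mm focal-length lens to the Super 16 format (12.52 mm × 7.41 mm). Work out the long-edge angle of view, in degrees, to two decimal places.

Angle of view α = 2·arctan(w/2f) with w = 12.52 mm and f = 38.32 mm.
w/2f = 0.16336; arctan(0.16336) ≈ 9.2780°, so α ≈ 18.5559°.

18.56°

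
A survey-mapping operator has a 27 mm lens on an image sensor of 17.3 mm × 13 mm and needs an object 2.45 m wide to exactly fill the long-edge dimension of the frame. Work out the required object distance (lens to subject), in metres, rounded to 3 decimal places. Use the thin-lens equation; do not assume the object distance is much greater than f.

3.851 m

W: 2.45 m = 2450 mm.
Magnification m = w/W = dᵢ/dₒ; combined with 1/f = 1/dₒ + 1/dᵢ this gives dₒ = f·(1 + W/w).
dₒ = 27 mm × (1 + 2450/17.3) = 27 × 142.6185 ≈ 3850.699 mm = 3.8507 m.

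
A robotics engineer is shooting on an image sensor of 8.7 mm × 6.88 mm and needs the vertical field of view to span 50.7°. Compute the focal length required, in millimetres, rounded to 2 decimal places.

7.26 mm

From α = 2·arctan(h/2f) we get f = h / (2·tan(α/2)).
With h = 6.88 mm and α/2 = 25.35°, tan(α/2) ≈ 0.47377, so f ≈ 6.88 / 0.94753 ≈ 7.2610 mm.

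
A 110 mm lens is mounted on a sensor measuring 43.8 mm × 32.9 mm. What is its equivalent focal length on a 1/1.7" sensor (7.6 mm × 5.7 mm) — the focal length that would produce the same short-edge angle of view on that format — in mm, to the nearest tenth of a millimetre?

19.1 mm

Equal angle of view means equal height/f ratio, so f₂ = f₁ · (height₂/height₁) = 110 × 5.7/32.9.
f₂ = 110 × 0.17325 ≈ 19.058 mm.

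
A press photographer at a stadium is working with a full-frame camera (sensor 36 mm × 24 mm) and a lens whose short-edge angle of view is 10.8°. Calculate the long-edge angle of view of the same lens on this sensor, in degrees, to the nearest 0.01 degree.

16.14°

From the short-edge AOV: f = 24 / (2·tan(5.4°)) = 24 / 0.18906 ≈ 126.9467 mm.
Long-edge AOV = 2·arctan(36 / (2 × 126.9467)) = 2·arctan(0.14179) ≈ 16.1405°.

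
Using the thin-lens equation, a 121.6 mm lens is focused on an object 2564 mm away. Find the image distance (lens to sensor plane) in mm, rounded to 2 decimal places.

1/dᵢ = 1/f − 1/dₒ = 1/121.6 − 1/2564 = 0.0078337 mm⁻¹.
dᵢ = 1/0.0078337 ≈ 127.6541 mm.

127.65 mm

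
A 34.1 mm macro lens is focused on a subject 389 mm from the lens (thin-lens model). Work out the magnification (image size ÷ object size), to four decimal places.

0.0961×

Thin lens: 1/f = 1/dₒ + 1/dᵢ → 1/dᵢ = 1/34.1 − 1/389 = 0.0267548 mm⁻¹, so dᵢ ≈ 37.3764 mm.
Magnification m = dᵢ/dₒ = 37.3764/389 ≈ 0.09608.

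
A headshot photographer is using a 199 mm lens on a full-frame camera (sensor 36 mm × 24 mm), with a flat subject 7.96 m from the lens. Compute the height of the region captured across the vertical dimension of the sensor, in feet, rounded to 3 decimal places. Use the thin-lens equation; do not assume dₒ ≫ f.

3.071 ft

dₒ: 7.96 m = 7960 mm.
Similar triangles through the lens centre give W/dₒ = h/dᵢ; with 1/f = 1/dₒ + 1/dᵢ this gives W = h·(dₒ − f)/f.
W = 24 mm × (7960 − 199) / 199 = 24 × 39.0000 ≈ 936.000 mm = 936.000/304.8 ft = 3.07087 ft.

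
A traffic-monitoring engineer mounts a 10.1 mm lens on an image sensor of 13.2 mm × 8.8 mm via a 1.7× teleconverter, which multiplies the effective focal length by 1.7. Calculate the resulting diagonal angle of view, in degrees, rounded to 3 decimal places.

Effective focal length f = 10.1 × 1.7 = 17.17 mm.
Sensor diagonal = √(13.2² + 8.8²) = √251.6800 ≈ 15.8644 mm.
α = 2·arctan(15.864 / (2 × 17.17)) = 2·arctan(0.46198) ≈ 49.5921°.

49.592°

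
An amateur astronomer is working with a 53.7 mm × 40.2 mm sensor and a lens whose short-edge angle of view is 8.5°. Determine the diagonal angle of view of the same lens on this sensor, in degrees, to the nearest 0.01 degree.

From the short-edge AOV: f = 40.2 / (2·tan(4.25°)) = 40.2 / 0.14863 ≈ 270.4782 mm.
Sensor diagonal = √(53.7² + 40.2²) = √4499.7300 ≈ 67.0800 mm.
Diagonal AOV = 2·arctan(67.0800 / (2 × 270.4782)) = 2·arctan(0.12400) ≈ 14.1375°.

14.14°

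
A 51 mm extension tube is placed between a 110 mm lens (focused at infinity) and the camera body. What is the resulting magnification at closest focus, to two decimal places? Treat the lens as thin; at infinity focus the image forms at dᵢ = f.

0.46×

The tube moves the image plane from f to f + e, so dᵢ = 110 + 51 = 161 mm. Focus is achieved when 1/f = 1/dₒ + 1/dᵢ, giving dₒ = 1/(1/f − 1/(f+e)).
Magnification m = dᵢ/dₒ = (f+e)·(1/f − 1/(f+e)) = e/f = 51/110 ≈ 0.4636.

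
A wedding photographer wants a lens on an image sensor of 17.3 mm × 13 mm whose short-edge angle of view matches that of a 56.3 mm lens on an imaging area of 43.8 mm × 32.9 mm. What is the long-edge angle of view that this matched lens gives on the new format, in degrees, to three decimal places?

Equal short-edge AOV ⇒ f₂ = f₁ · 13/32.9 = 56.3 × 0.39514 ≈ 22.2462 mm.
Long-edge AOV on the new format = 2·arctan(17.3 / (2 × 22.2462)) = 2·arctan(0.38883) ≈ 42.4952°.

42.495°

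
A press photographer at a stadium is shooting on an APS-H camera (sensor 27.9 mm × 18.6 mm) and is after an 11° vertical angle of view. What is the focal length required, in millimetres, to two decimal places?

From α = 2·arctan(h/2f) we get f = h / (2·tan(α/2)).
With h = 18.6 mm and α/2 = 5.5°, tan(α/2) ≈ 0.09629, so f ≈ 18.6 / 0.19258 ≈ 96.5842 mm.

96.58 mm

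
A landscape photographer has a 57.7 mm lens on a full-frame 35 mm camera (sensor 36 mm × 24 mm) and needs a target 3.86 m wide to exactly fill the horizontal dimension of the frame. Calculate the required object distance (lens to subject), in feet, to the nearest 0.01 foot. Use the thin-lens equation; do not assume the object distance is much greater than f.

20.49 ft

W: 3.86 m = 3860 mm.
Magnification m = w/W = dᵢ/dₒ; combined with 1/f = 1/dₒ + 1/dᵢ this gives dₒ = f·(1 + W/w).
dₒ = 57.7 mm × (1 + 3860/36) = 57.7 × 108.2222 ≈ 6244.422 mm = 6244.422/304.8 ft = 20.487 ft.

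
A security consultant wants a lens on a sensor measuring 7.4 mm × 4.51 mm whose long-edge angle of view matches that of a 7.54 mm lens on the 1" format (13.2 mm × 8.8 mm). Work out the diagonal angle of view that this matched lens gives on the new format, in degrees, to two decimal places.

Equal long-edge AOV ⇒ f₂ = f₁ · 7.4/13.2 = 7.54 × 0.56061 ≈ 4.2270 mm.
Sensor diagonal = √(7.4² + 4.51²) = √75.1001 ≈ 8.6660 mm.
Diagonal AOV on the new format = 2·arctan(8.6660 / (2 × 4.2270)) = 2·arctan(1.02509) ≈ 91.4196°.

91.42°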